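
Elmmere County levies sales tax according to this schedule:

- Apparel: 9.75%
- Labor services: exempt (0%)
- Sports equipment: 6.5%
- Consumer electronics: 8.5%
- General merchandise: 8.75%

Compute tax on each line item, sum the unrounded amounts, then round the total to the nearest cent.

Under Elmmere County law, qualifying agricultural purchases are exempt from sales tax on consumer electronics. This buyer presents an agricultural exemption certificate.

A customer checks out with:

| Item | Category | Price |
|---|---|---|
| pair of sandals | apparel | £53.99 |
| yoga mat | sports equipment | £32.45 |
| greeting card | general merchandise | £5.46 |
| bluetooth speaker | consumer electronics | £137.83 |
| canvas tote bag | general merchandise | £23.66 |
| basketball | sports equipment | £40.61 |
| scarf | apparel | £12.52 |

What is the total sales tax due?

£13.78

Pair of sandals £53.99: apparel → 9.75% → £5.264025
Yoga mat £32.45: sports equipment → 6.5% → £2.10925
Greeting card £5.46: general merchandise → 8.75% → £0.47775
Bluetooth speaker £137.83: consumer electronics, buyer-exempt → 0% → £0.00
Canvas tote bag £23.66: general merchandise → 8.75% → £2.07025
Basketball £40.61: sports equipment → 6.5% → £2.63965
Scarf £12.52: apparel → 9.75% → £1.2207
Unrounded tax sum = £13.781625 → £13.78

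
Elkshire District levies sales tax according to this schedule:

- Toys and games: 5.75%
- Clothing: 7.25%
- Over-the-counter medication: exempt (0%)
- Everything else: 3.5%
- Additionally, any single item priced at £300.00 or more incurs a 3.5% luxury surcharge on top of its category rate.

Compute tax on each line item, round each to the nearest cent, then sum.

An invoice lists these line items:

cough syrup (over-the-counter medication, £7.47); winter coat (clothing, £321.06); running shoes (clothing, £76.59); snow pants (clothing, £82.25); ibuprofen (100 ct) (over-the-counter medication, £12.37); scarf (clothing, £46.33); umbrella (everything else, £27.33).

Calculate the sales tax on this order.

£50.34

Cough syrup £7.47: over-the-counter medication → 0% → £0.00
Winter coat £321.06: clothing → 7.25% + 3.5% surcharge = 10.75% → £34.51
Running shoes £76.59: clothing → 7.25% → £5.55
Snow pants £82.25: clothing → 7.25% → £5.96
Ibuprofen (100 ct) £12.37: over-the-counter medication → 0% → £0.00
Scarf £46.33: clothing → 7.25% → £3.36
Umbrella £27.33: everything else → 3.5% → £0.96
Total tax = £34.51 + £5.55 + £5.96 + £3.36 + £0.96 = £50.34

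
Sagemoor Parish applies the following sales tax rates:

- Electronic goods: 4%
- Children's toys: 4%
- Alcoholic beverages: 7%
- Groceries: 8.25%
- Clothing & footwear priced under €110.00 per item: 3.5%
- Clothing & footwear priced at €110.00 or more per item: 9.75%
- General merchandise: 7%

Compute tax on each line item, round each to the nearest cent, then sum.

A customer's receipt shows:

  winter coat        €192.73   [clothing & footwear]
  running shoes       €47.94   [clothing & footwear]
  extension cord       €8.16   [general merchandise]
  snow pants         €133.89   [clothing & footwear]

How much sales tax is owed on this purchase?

€34.09

Winter coat €192.73: clothing & footwear, €110.00 or more → 9.75% → €18.79
Running shoes €47.94: clothing & footwear, under €110.00 → 3.5% → €1.68
Extension cord €8.16: general merchandise → 7% → €0.57
Snow pants €133.89: clothing & footwear, €110.00 or more → 9.75% → €13.05
Total tax = €18.79 + €1.68 + €0.57 + €13.05 = €34.09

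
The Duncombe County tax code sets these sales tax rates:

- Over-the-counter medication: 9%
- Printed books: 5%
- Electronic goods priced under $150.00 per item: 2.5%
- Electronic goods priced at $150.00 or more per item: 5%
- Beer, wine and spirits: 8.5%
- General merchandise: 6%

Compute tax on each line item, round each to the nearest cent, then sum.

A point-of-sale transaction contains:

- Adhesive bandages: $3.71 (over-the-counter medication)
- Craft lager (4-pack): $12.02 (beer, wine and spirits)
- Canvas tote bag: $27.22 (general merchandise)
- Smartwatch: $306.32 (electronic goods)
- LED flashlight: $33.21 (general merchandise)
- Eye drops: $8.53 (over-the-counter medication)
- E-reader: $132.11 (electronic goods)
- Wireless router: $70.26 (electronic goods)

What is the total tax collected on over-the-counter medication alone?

$1.10

Adhesive bandages $3.71: over-the-counter medication → 9% → $0.33
Eye drops $8.53: over-the-counter medication → 9% → $0.77
Tax on over-the-counter medication = $0.33 + $0.77 = $1.10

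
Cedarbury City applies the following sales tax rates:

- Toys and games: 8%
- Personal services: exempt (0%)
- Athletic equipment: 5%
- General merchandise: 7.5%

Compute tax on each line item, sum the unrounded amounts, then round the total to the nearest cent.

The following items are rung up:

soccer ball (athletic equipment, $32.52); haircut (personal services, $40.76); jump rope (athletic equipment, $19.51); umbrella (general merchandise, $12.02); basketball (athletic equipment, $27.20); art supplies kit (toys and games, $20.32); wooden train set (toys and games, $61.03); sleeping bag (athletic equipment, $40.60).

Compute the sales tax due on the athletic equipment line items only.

Soccer ball $32.52: athletic equipment → 5% → $1.626
Jump rope $19.51: athletic equipment → 5% → $0.9755
Basketball $27.20: athletic equipment → 5% → $1.36
Sleeping bag $40.60: athletic equipment → 5% → $2.03
Tax on athletic equipment: unrounded sum = $5.9915 → $5.99

$5.99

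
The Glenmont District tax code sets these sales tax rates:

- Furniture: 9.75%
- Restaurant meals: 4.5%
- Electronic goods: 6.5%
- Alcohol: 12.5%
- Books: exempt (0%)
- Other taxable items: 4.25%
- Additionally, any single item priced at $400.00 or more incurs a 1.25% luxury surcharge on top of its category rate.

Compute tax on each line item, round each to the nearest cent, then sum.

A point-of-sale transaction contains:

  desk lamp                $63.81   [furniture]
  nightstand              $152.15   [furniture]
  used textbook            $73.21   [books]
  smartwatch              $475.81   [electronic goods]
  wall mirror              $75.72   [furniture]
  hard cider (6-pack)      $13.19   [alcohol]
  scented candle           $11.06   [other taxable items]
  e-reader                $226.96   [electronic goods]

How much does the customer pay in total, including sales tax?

Desk lamp $63.81: furniture → 9.75% → $6.22
Nightstand $152.15: furniture → 9.75% → $14.83
Used textbook $73.21: books → 0% → $0.00
Smartwatch $475.81: electronic goods → 6.5% + 1.25% surcharge = 7.75% → $36.88
Wall mirror $75.72: furniture → 9.75% → $7.38
Hard cider (6-pack) $13.19: alcohol → 12.5% → $1.65
Scented candle $11.06: other taxable items → 4.25% → $0.47
E-reader $226.96: electronic goods → 6.5% → $14.75
Subtotal = $1091.91; tax = $82.18; total due = $1174.09

$1174.09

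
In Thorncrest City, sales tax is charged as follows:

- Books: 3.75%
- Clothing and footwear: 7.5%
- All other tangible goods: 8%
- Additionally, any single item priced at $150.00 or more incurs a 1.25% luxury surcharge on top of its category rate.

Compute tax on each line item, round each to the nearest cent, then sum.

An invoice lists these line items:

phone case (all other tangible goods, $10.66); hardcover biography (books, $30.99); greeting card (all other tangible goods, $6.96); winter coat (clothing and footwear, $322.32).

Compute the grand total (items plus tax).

$401.70

Phone case $10.66: all other tangible goods → 8% → $0.85
Hardcover biography $30.99: books → 3.75% → $1.16
Greeting card $6.96: all other tangible goods → 8% → $0.56
Winter coat $322.32: clothing and footwear → 7.5% + 1.25% surcharge = 8.75% → $28.20
Subtotal = $370.93; tax = $30.77; total due = $401.70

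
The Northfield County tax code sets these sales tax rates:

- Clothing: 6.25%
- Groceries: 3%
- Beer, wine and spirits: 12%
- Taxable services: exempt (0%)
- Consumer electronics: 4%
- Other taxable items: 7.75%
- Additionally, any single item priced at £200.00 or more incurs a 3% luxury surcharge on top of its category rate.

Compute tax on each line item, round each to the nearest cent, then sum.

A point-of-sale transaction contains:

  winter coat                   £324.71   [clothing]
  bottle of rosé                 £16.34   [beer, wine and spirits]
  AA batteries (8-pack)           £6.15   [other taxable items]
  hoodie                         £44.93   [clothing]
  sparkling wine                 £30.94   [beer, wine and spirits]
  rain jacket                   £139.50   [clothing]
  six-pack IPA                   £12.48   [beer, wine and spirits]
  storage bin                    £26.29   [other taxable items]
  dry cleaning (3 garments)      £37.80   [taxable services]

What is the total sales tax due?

£51.26

Winter coat £324.71: clothing → 6.25% + 3% surcharge = 9.25% → £30.04
Bottle of rosé £16.34: beer, wine and spirits → 12% → £1.96
AA batteries (8-pack) £6.15: other taxable items → 7.75% → £0.48
Hoodie £44.93: clothing → 6.25% → £2.81
Sparkling wine £30.94: beer, wine and spirits → 12% → £3.71
Rain jacket £139.50: clothing → 6.25% → £8.72
Six-pack IPA £12.48: beer, wine and spirits → 12% → £1.50
Storage bin £26.29: other taxable items → 7.75% → £2.04
Dry cleaning (3 garments) £37.80: taxable services → 0% → £0.00
Total tax = £30.04 + £1.96 + £0.48 + £2.81 + £3.71 + £8.72 + £1.50 + £2.04 = £51.26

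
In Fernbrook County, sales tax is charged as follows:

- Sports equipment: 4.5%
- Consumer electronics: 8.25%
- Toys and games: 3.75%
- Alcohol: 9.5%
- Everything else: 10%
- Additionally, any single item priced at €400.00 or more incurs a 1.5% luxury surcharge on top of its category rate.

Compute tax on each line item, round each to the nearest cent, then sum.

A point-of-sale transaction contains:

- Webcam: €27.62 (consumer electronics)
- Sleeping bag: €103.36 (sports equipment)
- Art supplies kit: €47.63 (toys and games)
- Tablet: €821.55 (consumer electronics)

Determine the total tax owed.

€88.82

Webcam €27.62: consumer electronics → 8.25% → €2.28
Sleeping bag €103.36: sports equipment → 4.5% → €4.65
Art supplies kit €47.63: toys and games → 3.75% → €1.79
Tablet €821.55: consumer electronics → 8.25% + 1.5% surcharge = 9.75% → €80.10
Total tax = €2.28 + €4.65 + €1.79 + €80.10 = €88.82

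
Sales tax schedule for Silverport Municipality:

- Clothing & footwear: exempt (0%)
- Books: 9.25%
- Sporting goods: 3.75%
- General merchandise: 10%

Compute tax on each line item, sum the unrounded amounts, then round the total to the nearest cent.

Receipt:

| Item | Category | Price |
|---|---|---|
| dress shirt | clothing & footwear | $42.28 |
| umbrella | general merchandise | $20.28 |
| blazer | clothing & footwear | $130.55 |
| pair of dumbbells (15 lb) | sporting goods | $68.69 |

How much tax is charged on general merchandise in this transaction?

Umbrella $20.28: general merchandise → 10% → $2.028
Tax on general merchandise: unrounded sum = $2.028 → $2.03

$2.03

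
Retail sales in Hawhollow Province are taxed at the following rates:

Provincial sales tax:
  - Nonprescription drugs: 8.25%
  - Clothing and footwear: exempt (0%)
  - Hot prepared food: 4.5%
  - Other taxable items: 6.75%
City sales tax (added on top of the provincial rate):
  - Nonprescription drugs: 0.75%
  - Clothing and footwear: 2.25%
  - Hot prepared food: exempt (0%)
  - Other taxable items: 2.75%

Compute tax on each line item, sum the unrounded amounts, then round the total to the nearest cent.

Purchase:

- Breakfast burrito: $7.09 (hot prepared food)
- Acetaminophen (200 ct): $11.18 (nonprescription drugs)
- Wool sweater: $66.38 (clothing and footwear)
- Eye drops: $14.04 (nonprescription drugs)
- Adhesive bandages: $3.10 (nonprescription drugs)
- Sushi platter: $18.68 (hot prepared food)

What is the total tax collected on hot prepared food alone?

$1.16

Breakfast burrito $7.09: hot prepared food → 4.5% + 0% city = 4.5% → $0.31905
Sushi platter $18.68: hot prepared food → 4.5% + 0% city = 4.5% → $0.8406
Tax on hot prepared food: unrounded sum = $1.15965 → $1.16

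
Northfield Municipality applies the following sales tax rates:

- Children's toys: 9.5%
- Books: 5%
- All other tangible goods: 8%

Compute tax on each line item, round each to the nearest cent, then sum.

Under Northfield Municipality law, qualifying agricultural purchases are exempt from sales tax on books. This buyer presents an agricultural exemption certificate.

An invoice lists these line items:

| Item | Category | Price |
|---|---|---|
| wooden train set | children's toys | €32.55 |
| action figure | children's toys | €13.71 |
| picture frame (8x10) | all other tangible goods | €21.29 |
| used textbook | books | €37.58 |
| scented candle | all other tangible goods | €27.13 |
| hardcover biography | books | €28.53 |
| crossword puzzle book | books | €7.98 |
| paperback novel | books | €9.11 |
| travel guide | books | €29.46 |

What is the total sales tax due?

€8.26

Wooden train set €32.55: children's toys → 9.5% → €3.09
Action figure €13.71: children's toys → 9.5% → €1.30
Picture frame (8x10) €21.29: all other tangible goods → 8% → €1.70
Used textbook €37.58: books, buyer-exempt → 0% → €0.00
Scented candle €27.13: all other tangible goods → 8% → €2.17
Hardcover biography €28.53: books, buyer-exempt → 0% → €0.00
Crossword puzzle book €7.98: books, buyer-exempt → 0% → €0.00
Paperback novel €9.11: books, buyer-exempt → 0% → €0.00
Travel guide €29.46: books, buyer-exempt → 0% → €0.00
Total tax = €3.09 + €1.30 + €1.70 + €2.17 = €8.26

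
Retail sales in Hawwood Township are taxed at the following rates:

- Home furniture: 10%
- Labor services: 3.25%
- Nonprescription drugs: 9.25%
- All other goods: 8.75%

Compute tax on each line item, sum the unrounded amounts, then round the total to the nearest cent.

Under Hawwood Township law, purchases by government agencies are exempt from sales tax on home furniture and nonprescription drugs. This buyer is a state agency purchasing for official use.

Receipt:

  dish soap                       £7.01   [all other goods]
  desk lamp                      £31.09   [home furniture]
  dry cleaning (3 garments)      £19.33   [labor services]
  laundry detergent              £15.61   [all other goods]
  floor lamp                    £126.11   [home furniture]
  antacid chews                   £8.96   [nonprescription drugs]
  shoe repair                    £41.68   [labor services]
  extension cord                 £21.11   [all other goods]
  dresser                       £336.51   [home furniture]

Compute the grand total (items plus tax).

Dish soap £7.01: all other goods → 8.75% → £0.613375
Desk lamp £31.09: home furniture, buyer-exempt → 0% → £0.00
Dry cleaning (3 garments) £19.33: labor services → 3.25% → £0.628225
Laundry detergent £15.61: all other goods → 8.75% → £1.365875
Floor lamp £126.11: home furniture, buyer-exempt → 0% → £0.00
Antacid chews £8.96: nonprescription drugs, buyer-exempt → 0% → £0.00
Shoe repair £41.68: labor services → 3.25% → £1.3546
Extension cord £21.11: all other goods → 8.75% → £1.847125
Dresser £336.51: home furniture, buyer-exempt → 0% → £0.00
Subtotal = £607.41; unrounded tax = £5.8092 → £5.81; total due = £613.22

£613.22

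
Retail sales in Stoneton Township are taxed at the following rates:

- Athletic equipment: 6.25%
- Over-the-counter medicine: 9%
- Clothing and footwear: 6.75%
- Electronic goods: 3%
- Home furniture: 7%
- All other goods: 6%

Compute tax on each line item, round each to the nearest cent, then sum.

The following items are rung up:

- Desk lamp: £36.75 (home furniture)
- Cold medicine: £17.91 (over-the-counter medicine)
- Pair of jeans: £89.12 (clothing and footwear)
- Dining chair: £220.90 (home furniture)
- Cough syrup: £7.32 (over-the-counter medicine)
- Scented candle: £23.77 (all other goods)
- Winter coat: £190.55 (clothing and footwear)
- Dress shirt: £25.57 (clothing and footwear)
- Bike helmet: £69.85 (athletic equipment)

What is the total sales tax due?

£46.71

Desk lamp £36.75: home furniture → 7% → £2.57
Cold medicine £17.91: over-the-counter medicine → 9% → £1.61
Pair of jeans £89.12: clothing and footwear → 6.75% → £6.02
Dining chair £220.90: home furniture → 7% → £15.46
Cough syrup £7.32: over-the-counter medicine → 9% → £0.66
Scented candle £23.77: all other goods → 6% → £1.43
Winter coat £190.55: clothing and footwear → 6.75% → £12.86
Dress shirt £25.57: clothing and footwear → 6.75% → £1.73
Bike helmet £69.85: athletic equipment → 6.25% → £4.37
Total tax = £2.57 + £1.61 + £6.02 + £15.46 + £0.66 + £1.43 + £12.86 + £1.73 + £4.37 = £46.71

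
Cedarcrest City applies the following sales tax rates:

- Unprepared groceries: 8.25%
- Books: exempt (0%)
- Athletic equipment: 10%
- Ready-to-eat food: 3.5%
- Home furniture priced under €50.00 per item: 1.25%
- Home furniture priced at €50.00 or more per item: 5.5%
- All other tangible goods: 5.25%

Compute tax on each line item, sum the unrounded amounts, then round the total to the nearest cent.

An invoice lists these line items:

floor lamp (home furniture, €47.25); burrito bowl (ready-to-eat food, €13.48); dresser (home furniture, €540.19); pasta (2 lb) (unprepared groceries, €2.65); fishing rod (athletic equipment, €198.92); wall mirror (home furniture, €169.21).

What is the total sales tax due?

€60.19

Floor lamp €47.25: home furniture, under €50.00 → 1.25% → €0.590625
Burrito bowl €13.48: ready-to-eat food → 3.5% → €0.4718
Dresser €540.19: home furniture, €50.00 or more → 5.5% → €29.71045
Pasta (2 lb) €2.65: unprepared groceries → 8.25% → €0.218625
Fishing rod €198.92: athletic equipment → 10% → €19.892
Wall mirror €169.21: home furniture, €50.00 or more → 5.5% → €9.30655
Unrounded tax sum = €60.19005 → €60.19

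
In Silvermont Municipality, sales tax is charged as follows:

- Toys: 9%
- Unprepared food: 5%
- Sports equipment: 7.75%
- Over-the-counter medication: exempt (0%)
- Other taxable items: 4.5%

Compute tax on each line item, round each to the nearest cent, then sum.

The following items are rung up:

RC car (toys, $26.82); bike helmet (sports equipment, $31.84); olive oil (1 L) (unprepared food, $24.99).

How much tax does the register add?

$6.13

RC car $26.82: toys → 9% → $2.41
Bike helmet $31.84: sports equipment → 7.75% → $2.47
Olive oil (1 L) $24.99: unprepared food → 5% → $1.25
Total tax = $2.41 + $2.47 + $1.25 = $6.13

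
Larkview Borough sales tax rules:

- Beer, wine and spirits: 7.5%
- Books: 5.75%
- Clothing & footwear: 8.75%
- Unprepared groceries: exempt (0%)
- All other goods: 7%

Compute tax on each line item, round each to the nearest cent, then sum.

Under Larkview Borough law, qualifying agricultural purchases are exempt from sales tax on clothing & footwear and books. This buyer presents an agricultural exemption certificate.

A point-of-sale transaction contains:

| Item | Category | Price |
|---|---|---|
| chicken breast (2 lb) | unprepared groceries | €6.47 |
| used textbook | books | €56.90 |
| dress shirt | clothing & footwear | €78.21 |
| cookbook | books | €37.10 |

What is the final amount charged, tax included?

Chicken breast (2 lb) €6.47: unprepared groceries → 0% → €0.00
Used textbook €56.90: books, buyer-exempt → 0% → €0.00
Dress shirt €78.21: clothing & footwear, buyer-exempt → 0% → €0.00
Cookbook €37.10: books, buyer-exempt → 0% → €0.00
Subtotal = €178.68; tax = €0.00; total due = €178.68

€178.68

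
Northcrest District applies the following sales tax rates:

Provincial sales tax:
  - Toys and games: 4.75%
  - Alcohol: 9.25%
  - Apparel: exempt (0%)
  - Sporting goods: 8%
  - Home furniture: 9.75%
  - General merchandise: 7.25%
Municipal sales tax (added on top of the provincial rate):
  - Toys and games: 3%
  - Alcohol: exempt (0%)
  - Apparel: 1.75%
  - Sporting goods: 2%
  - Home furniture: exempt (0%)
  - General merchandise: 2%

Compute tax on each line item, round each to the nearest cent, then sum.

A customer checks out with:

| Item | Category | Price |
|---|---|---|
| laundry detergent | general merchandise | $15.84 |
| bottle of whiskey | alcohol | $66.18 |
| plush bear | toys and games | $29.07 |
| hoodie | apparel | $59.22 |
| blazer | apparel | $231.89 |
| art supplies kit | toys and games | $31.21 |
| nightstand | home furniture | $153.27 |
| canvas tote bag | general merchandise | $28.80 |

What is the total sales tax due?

Laundry detergent $15.84: general merchandise → 7.25% + 2% municipal = 9.25% → $1.47
Bottle of whiskey $66.18: alcohol → 9.25% + 0% municipal = 9.25% → $6.12
Plush bear $29.07: toys and games → 4.75% + 3% municipal = 7.75% → $2.25
Hoodie $59.22: apparel → 0% + 1.75% municipal = 1.75% → $1.04
Blazer $231.89: apparel → 0% + 1.75% municipal = 1.75% → $4.06
Art supplies kit $31.21: toys and games → 4.75% + 3% municipal = 7.75% → $2.42
Nightstand $153.27: home furniture → 9.75% + 0% municipal = 9.75% → $14.94
Canvas tote bag $28.80: general merchandise → 7.25% + 2% municipal = 9.25% → $2.66
Total tax = $1.47 + $6.12 + $2.25 + $1.04 + $4.06 + $2.42 + $14.94 + $2.66 = $34.96

$34.96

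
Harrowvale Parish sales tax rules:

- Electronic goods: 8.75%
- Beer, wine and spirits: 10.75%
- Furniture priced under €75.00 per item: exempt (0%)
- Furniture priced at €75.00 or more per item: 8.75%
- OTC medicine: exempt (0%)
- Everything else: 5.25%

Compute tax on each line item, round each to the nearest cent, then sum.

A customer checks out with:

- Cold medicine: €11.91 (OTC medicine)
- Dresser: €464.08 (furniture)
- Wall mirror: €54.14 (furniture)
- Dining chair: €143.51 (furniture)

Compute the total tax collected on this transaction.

Cold medicine €11.91: OTC medicine → 0% → €0.00
Dresser €464.08: furniture, €75.00 or more → 8.75% → €40.61
Wall mirror €54.14: furniture, under €75.00 → 0% → €0.00
Dining chair €143.51: furniture, €75.00 or more → 8.75% → €12.56
Total tax = €40.61 + €12.56 = €53.17

€53.17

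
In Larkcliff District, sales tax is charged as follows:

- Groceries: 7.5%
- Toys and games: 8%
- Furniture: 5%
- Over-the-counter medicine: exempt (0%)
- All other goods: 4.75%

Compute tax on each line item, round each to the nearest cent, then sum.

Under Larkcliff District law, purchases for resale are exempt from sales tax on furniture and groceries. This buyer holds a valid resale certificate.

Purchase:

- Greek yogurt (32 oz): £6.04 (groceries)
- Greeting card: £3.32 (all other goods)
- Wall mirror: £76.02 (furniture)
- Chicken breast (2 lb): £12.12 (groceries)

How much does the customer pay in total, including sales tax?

Greek yogurt (32 oz) £6.04: groceries, buyer-exempt → 0% → £0.00
Greeting card £3.32: all other goods → 4.75% → £0.16
Wall mirror £76.02: furniture, buyer-exempt → 0% → £0.00
Chicken breast (2 lb) £12.12: groceries, buyer-exempt → 0% → £0.00
Subtotal = £97.50; tax = £0.16; total due = £97.66

£97.66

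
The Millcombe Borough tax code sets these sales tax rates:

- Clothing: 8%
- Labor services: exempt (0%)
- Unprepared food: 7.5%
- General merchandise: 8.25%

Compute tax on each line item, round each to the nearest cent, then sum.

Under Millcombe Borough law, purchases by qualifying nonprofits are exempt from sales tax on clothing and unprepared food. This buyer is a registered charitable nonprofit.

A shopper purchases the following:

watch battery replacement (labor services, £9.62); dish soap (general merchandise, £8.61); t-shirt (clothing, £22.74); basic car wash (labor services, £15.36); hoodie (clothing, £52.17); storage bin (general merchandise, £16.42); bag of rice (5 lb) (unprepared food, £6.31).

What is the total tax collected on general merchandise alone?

Dish soap £8.61: general merchandise → 8.25% → £0.71
Storage bin £16.42: general merchandise → 8.25% → £1.35
Tax on general merchandise = £0.71 + £1.35 = £2.06

£2.06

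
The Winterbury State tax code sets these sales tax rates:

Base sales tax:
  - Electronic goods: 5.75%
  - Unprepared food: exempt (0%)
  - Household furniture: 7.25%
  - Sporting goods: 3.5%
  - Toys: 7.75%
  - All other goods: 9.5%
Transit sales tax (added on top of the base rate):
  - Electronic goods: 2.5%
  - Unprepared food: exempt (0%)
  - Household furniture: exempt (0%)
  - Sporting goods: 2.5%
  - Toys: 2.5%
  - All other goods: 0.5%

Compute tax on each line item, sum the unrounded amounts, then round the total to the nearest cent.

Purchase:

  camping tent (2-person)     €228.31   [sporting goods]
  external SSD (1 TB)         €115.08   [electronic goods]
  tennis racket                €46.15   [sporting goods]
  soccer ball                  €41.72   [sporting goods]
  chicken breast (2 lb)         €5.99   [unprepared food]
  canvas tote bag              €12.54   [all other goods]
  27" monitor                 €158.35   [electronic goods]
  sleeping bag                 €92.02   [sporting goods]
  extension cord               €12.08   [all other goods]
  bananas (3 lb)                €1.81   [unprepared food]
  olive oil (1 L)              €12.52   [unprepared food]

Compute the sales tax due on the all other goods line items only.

Canvas tote bag €12.54: all other goods → 9.5% + 0.5% transit = 10% → €1.254
Extension cord €12.08: all other goods → 9.5% + 0.5% transit = 10% → €1.208
Tax on all other goods: unrounded sum = €2.462 → €2.46

€2.46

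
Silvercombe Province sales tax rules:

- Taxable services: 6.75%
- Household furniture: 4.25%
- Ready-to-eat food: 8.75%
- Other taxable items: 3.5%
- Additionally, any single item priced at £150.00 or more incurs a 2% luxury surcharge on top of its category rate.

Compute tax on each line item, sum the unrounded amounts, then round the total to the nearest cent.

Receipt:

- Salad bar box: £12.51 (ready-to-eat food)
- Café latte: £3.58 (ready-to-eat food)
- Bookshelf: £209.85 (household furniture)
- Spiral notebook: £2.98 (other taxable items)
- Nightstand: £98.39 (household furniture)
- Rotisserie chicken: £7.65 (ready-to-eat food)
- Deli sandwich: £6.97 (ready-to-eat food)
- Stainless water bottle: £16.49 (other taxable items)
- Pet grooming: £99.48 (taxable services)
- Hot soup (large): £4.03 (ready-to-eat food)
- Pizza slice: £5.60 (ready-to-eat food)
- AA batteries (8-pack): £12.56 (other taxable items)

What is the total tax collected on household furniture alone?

£17.30

Bookshelf £209.85: household furniture → 4.25% + 2% surcharge = 6.25% → £13.115625
Nightstand £98.39: household furniture → 4.25% → £4.181575
Tax on household furniture: unrounded sum = £17.2972 → £17.30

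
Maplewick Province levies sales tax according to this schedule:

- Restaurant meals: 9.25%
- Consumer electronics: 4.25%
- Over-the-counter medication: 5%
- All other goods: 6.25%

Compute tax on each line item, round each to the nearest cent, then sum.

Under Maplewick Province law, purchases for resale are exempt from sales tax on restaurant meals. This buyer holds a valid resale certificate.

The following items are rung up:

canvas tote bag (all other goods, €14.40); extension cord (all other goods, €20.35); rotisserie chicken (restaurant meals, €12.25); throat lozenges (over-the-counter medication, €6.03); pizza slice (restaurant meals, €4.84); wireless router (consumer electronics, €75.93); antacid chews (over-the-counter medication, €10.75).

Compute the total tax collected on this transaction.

€6.24

Canvas tote bag €14.40: all other goods → 6.25% → €0.90
Extension cord €20.35: all other goods → 6.25% → €1.27
Rotisserie chicken €12.25: restaurant meals, buyer-exempt → 0% → €0.00
Throat lozenges €6.03: over-the-counter medication → 5% → €0.30
Pizza slice €4.84: restaurant meals, buyer-exempt → 0% → €0.00
Wireless router €75.93: consumer electronics → 4.25% → €3.23
Antacid chews €10.75: over-the-counter medication → 5% → €0.54
Total tax = €0.90 + €1.27 + €0.30 + €3.23 + €0.54 = €6.24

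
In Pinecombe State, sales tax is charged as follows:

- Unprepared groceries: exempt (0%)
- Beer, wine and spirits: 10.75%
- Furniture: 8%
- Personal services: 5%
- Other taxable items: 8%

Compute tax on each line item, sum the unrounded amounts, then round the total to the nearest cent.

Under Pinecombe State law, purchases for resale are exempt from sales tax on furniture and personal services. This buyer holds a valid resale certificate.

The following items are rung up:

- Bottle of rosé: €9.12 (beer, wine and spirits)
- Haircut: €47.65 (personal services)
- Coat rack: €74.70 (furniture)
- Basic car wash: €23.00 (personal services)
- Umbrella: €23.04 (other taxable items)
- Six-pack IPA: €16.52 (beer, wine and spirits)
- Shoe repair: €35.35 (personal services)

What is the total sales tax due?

Bottle of rosé €9.12: beer, wine and spirits → 10.75% → €0.9804
Haircut €47.65: personal services, buyer-exempt → 0% → €0.00
Coat rack €74.70: furniture, buyer-exempt → 0% → €0.00
Basic car wash €23.00: personal services, buyer-exempt → 0% → €0.00
Umbrella €23.04: other taxable items → 8% → €1.8432
Six-pack IPA €16.52: beer, wine and spirits → 10.75% → €1.7759
Shoe repair €35.35: personal services, buyer-exempt → 0% → €0.00
Unrounded tax sum = €4.5995 → €4.60

€4.60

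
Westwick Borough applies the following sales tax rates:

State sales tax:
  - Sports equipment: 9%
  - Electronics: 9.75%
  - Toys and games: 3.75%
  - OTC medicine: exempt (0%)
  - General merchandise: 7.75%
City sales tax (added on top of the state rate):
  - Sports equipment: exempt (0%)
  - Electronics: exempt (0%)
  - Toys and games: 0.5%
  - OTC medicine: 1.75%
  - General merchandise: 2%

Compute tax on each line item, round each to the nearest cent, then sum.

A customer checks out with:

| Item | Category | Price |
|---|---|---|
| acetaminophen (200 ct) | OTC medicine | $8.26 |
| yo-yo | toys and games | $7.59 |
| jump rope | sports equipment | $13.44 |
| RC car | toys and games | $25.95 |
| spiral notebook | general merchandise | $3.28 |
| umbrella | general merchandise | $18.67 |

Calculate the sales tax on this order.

Acetaminophen (200 ct) $8.26: OTC medicine → 0% + 1.75% city = 1.75% → $0.14
Yo-yo $7.59: toys and games → 3.75% + 0.5% city = 4.25% → $0.32
Jump rope $13.44: sports equipment → 9% + 0% city = 9% → $1.21
RC car $25.95: toys and games → 3.75% + 0.5% city = 4.25% → $1.10
Spiral notebook $3.28: general merchandise → 7.75% + 2% city = 9.75% → $0.32
Umbrella $18.67: general merchandise → 7.75% + 2% city = 9.75% → $1.82
Total tax = $0.14 + $0.32 + $1.21 + $1.10 + $0.32 + $1.82 = $4.91

$4.91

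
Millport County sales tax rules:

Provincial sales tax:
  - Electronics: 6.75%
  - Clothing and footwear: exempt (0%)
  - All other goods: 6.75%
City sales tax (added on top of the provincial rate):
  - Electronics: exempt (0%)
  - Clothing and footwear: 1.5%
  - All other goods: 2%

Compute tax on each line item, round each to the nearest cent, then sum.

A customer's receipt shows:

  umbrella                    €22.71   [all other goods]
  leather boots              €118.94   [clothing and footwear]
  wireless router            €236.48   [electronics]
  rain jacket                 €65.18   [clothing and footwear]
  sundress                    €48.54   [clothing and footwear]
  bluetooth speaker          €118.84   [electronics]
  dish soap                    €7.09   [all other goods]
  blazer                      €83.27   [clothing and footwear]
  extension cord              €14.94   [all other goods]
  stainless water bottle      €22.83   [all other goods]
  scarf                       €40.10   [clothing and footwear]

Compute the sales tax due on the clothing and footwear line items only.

Leather boots €118.94: clothing and footwear → 0% + 1.5% city = 1.5% → €1.78
Rain jacket €65.18: clothing and footwear → 0% + 1.5% city = 1.5% → €0.98
Sundress €48.54: clothing and footwear → 0% + 1.5% city = 1.5% → €0.73
Blazer €83.27: clothing and footwear → 0% + 1.5% city = 1.5% → €1.25
Scarf €40.10: clothing and footwear → 0% + 1.5% city = 1.5% → €0.60
Tax on clothing and footwear = €1.78 + €0.98 + €0.73 + €1.25 + €0.60 = €5.34

€5.34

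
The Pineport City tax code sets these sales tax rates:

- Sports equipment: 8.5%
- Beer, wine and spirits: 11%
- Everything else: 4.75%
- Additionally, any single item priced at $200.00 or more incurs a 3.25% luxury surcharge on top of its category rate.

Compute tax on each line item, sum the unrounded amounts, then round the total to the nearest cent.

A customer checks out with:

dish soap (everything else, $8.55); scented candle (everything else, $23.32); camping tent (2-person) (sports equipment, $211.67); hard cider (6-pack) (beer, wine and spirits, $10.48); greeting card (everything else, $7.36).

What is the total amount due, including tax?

$289.27

Dish soap $8.55: everything else → 4.75% → $0.406125
Scented candle $23.32: everything else → 4.75% → $1.1077
Camping tent (2-person) $211.67: sports equipment → 8.5% + 3.25% surcharge = 11.75% → $24.871225
Hard cider (6-pack) $10.48: beer, wine and spirits → 11% → $1.1528
Greeting card $7.36: everything else → 4.75% → $0.3496
Subtotal = $261.38; unrounded tax = $27.88745 → $27.89; total due = $289.27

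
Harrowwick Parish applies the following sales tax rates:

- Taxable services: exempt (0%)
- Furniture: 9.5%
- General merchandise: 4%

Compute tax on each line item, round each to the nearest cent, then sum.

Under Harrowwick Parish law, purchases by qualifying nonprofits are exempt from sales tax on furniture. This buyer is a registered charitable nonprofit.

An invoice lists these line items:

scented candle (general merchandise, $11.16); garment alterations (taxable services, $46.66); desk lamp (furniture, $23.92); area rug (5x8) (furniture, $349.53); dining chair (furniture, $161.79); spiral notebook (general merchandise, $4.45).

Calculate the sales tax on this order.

$0.63

Scented candle $11.16: general merchandise → 4% → $0.45
Garment alterations $46.66: taxable services → 0% → $0.00
Desk lamp $23.92: furniture, buyer-exempt → 0% → $0.00
Area rug (5x8) $349.53: furniture, buyer-exempt → 0% → $0.00
Dining chair $161.79: furniture, buyer-exempt → 0% → $0.00
Spiral notebook $4.45: general merchandise → 4% → $0.18
Total tax = $0.45 + $0.18 = $0.63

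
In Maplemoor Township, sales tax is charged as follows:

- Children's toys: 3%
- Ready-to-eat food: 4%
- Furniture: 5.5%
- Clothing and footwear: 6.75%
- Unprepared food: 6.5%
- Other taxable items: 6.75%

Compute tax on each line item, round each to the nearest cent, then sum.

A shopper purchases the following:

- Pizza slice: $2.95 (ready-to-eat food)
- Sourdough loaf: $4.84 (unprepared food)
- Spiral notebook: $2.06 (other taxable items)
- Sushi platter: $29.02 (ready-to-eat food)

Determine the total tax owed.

Pizza slice $2.95: ready-to-eat food → 4% → $0.12
Sourdough loaf $4.84: unprepared food → 6.5% → $0.31
Spiral notebook $2.06: other taxable items → 6.75% → $0.14
Sushi platter $29.02: ready-to-eat food → 4% → $1.16
Total tax = $0.12 + $0.31 + $0.14 + $1.16 = $1.73

$1.73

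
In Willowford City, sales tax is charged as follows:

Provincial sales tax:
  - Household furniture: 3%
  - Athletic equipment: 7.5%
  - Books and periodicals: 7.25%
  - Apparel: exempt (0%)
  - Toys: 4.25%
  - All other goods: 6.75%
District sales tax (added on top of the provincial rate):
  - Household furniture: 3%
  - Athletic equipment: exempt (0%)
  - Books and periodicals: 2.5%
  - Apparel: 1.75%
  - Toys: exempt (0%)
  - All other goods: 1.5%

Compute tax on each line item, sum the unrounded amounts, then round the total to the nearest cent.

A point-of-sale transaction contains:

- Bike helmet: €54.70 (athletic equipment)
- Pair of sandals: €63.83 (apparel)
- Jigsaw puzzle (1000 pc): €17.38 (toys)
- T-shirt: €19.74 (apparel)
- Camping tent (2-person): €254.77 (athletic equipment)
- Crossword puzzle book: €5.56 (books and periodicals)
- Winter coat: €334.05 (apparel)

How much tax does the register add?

€31.80

Bike helmet €54.70: athletic equipment → 7.5% + 0% district = 7.5% → €4.1025
Pair of sandals €63.83: apparel → 0% + 1.75% district = 1.75% → €1.117025
Jigsaw puzzle (1000 pc) €17.38: toys → 4.25% + 0% district = 4.25% → €0.73865
T-shirt €19.74: apparel → 0% + 1.75% district = 1.75% → €0.34545
Camping tent (2-person) €254.77: athletic equipment → 7.5% + 0% district = 7.5% → €19.10775
Crossword puzzle book €5.56: books and periodicals → 7.25% + 2.5% district = 9.75% → €0.5421
Winter coat €334.05: apparel → 0% + 1.75% district = 1.75% → €5.845875
Unrounded tax sum = €31.79935 → €31.80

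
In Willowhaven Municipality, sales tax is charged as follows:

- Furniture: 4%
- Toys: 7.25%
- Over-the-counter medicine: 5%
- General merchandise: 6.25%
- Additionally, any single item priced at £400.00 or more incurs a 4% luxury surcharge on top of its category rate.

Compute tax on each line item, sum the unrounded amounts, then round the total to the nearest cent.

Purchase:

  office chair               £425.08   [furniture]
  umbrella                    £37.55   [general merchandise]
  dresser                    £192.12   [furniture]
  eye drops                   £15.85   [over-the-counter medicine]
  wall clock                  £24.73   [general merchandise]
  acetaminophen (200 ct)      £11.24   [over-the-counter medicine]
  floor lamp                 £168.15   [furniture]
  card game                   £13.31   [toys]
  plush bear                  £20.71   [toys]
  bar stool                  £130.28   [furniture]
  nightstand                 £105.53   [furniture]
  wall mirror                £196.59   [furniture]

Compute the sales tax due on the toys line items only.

£2.47

Card game £13.31: toys → 7.25% → £0.964975
Plush bear £20.71: toys → 7.25% → £1.501475
Tax on toys: unrounded sum = £2.46645 → £2.47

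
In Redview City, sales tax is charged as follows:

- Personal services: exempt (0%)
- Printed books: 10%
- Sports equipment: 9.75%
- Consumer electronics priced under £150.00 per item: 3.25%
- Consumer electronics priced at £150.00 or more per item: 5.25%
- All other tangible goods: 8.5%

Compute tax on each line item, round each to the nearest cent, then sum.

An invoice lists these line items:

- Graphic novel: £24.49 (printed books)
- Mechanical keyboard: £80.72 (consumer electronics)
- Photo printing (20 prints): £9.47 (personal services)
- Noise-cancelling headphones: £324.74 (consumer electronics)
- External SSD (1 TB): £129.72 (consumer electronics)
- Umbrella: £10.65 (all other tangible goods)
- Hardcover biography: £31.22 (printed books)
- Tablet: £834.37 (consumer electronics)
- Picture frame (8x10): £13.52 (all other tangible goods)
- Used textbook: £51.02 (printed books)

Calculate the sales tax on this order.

Graphic novel £24.49: printed books → 10% → £2.45
Mechanical keyboard £80.72: consumer electronics, under £150.00 → 3.25% → £2.62
Photo printing (20 prints) £9.47: personal services → 0% → £0.00
Noise-cancelling headphones £324.74: consumer electronics, £150.00 or more → 5.25% → £17.05
External SSD (1 TB) £129.72: consumer electronics, under £150.00 → 3.25% → £4.22
Umbrella £10.65: all other tangible goods → 8.5% → £0.91
Hardcover biography £31.22: printed books → 10% → £3.12
Tablet £834.37: consumer electronics, £150.00 or more → 5.25% → £43.80
Picture frame (8x10) £13.52: all other tangible goods → 8.5% → £1.15
Used textbook £51.02: printed books → 10% → £5.10
Total tax = £2.45 + £2.62 + £17.05 + £4.22 + £0.91 + £3.12 + £43.80 + £1.15 + £5.10 = £80.42

£80.42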